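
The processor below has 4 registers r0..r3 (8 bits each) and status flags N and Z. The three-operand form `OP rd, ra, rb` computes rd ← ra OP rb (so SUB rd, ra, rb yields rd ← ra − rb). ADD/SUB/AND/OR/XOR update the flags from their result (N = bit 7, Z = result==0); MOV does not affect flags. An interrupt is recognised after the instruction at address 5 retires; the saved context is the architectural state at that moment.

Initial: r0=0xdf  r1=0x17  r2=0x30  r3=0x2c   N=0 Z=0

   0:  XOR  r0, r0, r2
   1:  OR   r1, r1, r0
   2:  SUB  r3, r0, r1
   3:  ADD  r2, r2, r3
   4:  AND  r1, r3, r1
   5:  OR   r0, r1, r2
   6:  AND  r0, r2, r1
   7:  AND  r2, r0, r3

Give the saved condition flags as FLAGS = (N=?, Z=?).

after  0: r0=0xef r1=0x17 r2=0x30 r3=0x2c  N=1 Z=0
after  1: r0=0xef r1=0xff r2=0x30 r3=0x2c  N=1 Z=0
after  2: r0=0xef r1=0xff r2=0x30 r3=0xf0  N=1 Z=0
after  3: r0=0xef r1=0xff r2=0x20 r3=0xf0  N=0 Z=0
after  4: r0=0xef r1=0xf0 r2=0x20 r3=0xf0  N=1 Z=0
after  5: r0=0xf0 r1=0xf0 r2=0x20 r3=0xf0  N=1 Z=0
-- IRQ taken; context saved, return-PC = 6 --

FLAGS = (N=1, Z=0)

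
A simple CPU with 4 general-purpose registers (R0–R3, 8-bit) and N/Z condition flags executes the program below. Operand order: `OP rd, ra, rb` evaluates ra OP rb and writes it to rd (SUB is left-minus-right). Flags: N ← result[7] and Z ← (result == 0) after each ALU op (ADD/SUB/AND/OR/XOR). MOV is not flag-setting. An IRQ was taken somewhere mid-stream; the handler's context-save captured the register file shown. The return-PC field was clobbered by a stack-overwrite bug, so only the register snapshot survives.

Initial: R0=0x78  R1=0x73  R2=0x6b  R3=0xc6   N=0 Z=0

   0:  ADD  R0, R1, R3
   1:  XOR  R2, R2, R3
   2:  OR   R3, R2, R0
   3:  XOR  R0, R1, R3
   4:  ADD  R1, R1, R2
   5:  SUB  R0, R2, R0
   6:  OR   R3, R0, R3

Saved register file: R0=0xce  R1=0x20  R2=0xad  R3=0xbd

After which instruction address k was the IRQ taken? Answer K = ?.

after  0: R0=0x39 R1=0x73 R2=0x6b R3=0xc6  N=0 Z=0
after  1: R0=0x39 R1=0x73 R2=0xad R3=0xc6  N=1 Z=0
after  2: R0=0x39 R1=0x73 R2=0xad R3=0xbd  N=1 Z=0
after  3: R0=0xce R1=0x73 R2=0xad R3=0xbd  N=1 Z=0
after  4: R0=0xce R1=0x20 R2=0xad R3=0xbd  N=0 Z=0
-- IRQ taken; context saved, return-PC = 5 --

K = 4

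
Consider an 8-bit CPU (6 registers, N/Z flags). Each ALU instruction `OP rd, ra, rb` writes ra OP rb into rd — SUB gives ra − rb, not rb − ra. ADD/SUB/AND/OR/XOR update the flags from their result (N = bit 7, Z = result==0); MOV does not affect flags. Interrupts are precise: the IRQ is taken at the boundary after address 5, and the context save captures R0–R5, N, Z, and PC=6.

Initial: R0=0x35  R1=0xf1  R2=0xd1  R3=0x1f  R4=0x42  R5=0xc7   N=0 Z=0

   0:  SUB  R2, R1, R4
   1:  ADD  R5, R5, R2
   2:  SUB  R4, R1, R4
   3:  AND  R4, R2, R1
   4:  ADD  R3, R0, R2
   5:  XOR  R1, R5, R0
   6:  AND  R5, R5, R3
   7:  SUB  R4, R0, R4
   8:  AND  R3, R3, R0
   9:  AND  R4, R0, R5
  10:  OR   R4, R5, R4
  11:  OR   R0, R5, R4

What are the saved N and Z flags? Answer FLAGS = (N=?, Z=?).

after  0: R0=0x35 R1=0xf1 R2=0xaf R3=0x1f R4=0x42 R5=0xc7  N=1 Z=0
after  1: R0=0x35 R1=0xf1 R2=0xaf R3=0x1f R4=0x42 R5=0x76  N=0 Z=0
after  2: R0=0x35 R1=0xf1 R2=0xaf R3=0x1f R4=0xaf R5=0x76  N=1 Z=0
after  3: R0=0x35 R1=0xf1 R2=0xaf R3=0x1f R4=0xa1 R5=0x76  N=1 Z=0
after  4: R0=0x35 R1=0xf1 R2=0xaf R3=0xe4 R4=0xa1 R5=0x76  N=1 Z=0
after  5: R0=0x35 R1=0x43 R2=0xaf R3=0xe4 R4=0xa1 R5=0x76  N=0 Z=0
-- IRQ taken; context saved, return-PC = 6 --

FLAGS = (N=0, Z=0)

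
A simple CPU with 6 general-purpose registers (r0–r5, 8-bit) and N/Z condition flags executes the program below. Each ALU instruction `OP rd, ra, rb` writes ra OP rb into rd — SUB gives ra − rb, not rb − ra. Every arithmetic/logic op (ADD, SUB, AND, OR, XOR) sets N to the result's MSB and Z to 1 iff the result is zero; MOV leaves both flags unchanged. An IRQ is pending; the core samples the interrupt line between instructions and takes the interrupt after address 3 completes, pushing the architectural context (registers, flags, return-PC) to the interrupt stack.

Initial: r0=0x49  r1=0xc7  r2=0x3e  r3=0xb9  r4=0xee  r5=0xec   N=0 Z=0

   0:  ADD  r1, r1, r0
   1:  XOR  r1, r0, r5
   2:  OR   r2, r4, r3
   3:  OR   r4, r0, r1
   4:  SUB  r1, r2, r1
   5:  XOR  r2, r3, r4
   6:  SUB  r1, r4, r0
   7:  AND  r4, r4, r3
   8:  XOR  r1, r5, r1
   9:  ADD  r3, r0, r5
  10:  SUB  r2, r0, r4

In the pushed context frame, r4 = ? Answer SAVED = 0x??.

after  0: r0=0x49 r1=0x10 r2=0x3e r3=0xb9 r4=0xee r5=0xec  N=0 Z=0
after  1: r0=0x49 r1=0xa5 r2=0x3e r3=0xb9 r4=0xee r5=0xec  N=1 Z=0
after  2: r0=0x49 r1=0xa5 r2=0xff r3=0xb9 r4=0xee r5=0xec  N=1 Z=0
after  3: r0=0x49 r1=0xa5 r2=0xff r3=0xb9 r4=0xed r5=0xec  N=1 Z=0
-- IRQ taken; context saved, return-PC = 4 --

SAVED = 0xed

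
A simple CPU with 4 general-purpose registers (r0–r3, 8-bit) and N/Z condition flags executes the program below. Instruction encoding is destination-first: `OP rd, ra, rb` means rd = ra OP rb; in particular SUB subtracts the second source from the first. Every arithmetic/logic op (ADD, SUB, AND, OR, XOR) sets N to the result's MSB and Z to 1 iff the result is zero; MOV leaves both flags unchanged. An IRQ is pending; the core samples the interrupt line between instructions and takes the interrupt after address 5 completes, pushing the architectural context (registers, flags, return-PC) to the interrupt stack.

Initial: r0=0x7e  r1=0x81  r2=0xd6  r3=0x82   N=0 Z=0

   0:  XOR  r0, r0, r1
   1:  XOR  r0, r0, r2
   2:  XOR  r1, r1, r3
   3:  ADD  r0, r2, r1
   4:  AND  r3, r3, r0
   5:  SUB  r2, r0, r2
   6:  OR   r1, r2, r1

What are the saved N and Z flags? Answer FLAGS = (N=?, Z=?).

after  0: r0=0xff r1=0x81 r2=0xd6 r3=0x82  N=1 Z=0
after  1: r0=0x29 r1=0x81 r2=0xd6 r3=0x82  N=0 Z=0
after  2: r0=0x29 r1=0x03 r2=0xd6 r3=0x82  N=0 Z=0
after  3: r0=0xd9 r1=0x03 r2=0xd6 r3=0x82  N=1 Z=0
after  4: r0=0xd9 r1=0x03 r2=0xd6 r3=0x80  N=1 Z=0
after  5: r0=0xd9 r1=0x03 r2=0x03 r3=0x80  N=0 Z=0
-- IRQ taken; context saved, return-PC = 6 --

FLAGS = (N=0, Z=0)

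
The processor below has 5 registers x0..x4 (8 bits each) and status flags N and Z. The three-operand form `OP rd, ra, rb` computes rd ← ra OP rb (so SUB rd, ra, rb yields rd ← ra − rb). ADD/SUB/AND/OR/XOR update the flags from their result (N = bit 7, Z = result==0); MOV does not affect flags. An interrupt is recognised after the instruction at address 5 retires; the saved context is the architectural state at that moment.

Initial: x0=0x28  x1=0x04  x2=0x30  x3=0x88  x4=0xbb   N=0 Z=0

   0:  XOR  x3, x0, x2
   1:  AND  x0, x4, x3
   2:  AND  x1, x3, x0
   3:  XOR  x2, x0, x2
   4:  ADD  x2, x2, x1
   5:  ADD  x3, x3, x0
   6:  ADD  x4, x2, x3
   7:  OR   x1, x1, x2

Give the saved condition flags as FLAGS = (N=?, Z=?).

FLAGS = (N=0, Z=0)

after  0: x0=0x28 x1=0x04 x2=0x30 x3=0x18 x4=0xbb  N=0 Z=0
after  1: x0=0x18 x1=0x04 x2=0x30 x3=0x18 x4=0xbb  N=0 Z=0
after  2: x0=0x18 x1=0x18 x2=0x30 x3=0x18 x4=0xbb  N=0 Z=0
after  3: x0=0x18 x1=0x18 x2=0x28 x3=0x18 x4=0xbb  N=0 Z=0
after  4: x0=0x18 x1=0x18 x2=0x40 x3=0x18 x4=0xbb  N=0 Z=0
after  5: x0=0x18 x1=0x18 x2=0x40 x3=0x30 x4=0xbb  N=0 Z=0
-- IRQ taken; context saved, return-PC = 6 --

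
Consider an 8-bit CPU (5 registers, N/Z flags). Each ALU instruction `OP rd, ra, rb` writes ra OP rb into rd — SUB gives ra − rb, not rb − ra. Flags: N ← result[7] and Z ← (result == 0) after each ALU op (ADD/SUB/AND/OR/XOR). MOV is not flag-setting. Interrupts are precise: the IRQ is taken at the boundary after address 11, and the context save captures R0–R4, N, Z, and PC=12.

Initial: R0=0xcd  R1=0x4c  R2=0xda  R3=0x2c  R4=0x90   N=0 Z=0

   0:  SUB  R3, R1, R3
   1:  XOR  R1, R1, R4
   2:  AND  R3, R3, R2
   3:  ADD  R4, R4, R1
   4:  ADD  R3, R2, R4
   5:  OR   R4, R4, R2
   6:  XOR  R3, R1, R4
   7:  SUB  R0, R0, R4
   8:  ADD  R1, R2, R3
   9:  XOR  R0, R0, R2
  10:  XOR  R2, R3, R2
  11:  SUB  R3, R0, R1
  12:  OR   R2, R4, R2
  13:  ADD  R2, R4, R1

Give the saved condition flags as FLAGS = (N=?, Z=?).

after  0: R0=0xcd R1=0x4c R2=0xda R3=0x20 R4=0x90  N=0 Z=0
after  1: R0=0xcd R1=0xdc R2=0xda R3=0x20 R4=0x90  N=1 Z=0
after  2: R0=0xcd R1=0xdc R2=0xda R3=0x00 R4=0x90  N=0 Z=1
after  3: R0=0xcd R1=0xdc R2=0xda R3=0x00 R4=0x6c  N=0 Z=0
after  4: R0=0xcd R1=0xdc R2=0xda R3=0x46 R4=0x6c  N=0 Z=0
after  5: R0=0xcd R1=0xdc R2=0xda R3=0x46 R4=0xfe  N=1 Z=0
after  6: R0=0xcd R1=0xdc R2=0xda R3=0x22 R4=0xfe  N=0 Z=0
after  7: R0=0xcf R1=0xdc R2=0xda R3=0x22 R4=0xfe  N=1 Z=0
after  8: R0=0xcf R1=0xfc R2=0xda R3=0x22 R4=0xfe  N=1 Z=0
after  9: R0=0x15 R1=0xfc R2=0xda R3=0x22 R4=0xfe  N=0 Z=0
after 10: R0=0x15 R1=0xfc R2=0xf8 R3=0x22 R4=0xfe  N=1 Z=0
after 11: R0=0x15 R1=0xfc R2=0xf8 R3=0x19 R4=0xfe  N=0 Z=0
-- IRQ taken; context saved, return-PC = 12 --

FLAGS = (N=0, Z=0)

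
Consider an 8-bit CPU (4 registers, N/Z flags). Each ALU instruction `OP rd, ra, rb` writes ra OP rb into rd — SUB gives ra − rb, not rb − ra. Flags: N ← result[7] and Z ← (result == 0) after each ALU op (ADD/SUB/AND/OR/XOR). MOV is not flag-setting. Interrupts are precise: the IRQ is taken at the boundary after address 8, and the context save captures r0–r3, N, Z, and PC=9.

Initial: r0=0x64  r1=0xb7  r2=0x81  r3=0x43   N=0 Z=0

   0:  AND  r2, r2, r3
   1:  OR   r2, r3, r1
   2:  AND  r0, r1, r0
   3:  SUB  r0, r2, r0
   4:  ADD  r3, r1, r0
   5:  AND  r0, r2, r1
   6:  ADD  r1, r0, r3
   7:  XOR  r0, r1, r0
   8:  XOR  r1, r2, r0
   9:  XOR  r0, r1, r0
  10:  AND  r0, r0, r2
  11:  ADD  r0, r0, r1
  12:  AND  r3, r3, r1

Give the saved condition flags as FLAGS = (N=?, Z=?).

FLAGS = (N=0, Z=0)

after  0: r0=0x64 r1=0xb7 r2=0x01 r3=0x43  N=0 Z=0
after  1: r0=0x64 r1=0xb7 r2=0xf7 r3=0x43  N=1 Z=0
after  2: r0=0x24 r1=0xb7 r2=0xf7 r3=0x43  N=0 Z=0
after  3: r0=0xd3 r1=0xb7 r2=0xf7 r3=0x43  N=1 Z=0
after  4: r0=0xd3 r1=0xb7 r2=0xf7 r3=0x8a  N=1 Z=0
after  5: r0=0xb7 r1=0xb7 r2=0xf7 r3=0x8a  N=1 Z=0
after  6: r0=0xb7 r1=0x41 r2=0xf7 r3=0x8a  N=0 Z=0
after  7: r0=0xf6 r1=0x41 r2=0xf7 r3=0x8a  N=1 Z=0
after  8: r0=0xf6 r1=0x01 r2=0xf7 r3=0x8a  N=0 Z=0
-- IRQ taken; context saved, return-PC = 9 --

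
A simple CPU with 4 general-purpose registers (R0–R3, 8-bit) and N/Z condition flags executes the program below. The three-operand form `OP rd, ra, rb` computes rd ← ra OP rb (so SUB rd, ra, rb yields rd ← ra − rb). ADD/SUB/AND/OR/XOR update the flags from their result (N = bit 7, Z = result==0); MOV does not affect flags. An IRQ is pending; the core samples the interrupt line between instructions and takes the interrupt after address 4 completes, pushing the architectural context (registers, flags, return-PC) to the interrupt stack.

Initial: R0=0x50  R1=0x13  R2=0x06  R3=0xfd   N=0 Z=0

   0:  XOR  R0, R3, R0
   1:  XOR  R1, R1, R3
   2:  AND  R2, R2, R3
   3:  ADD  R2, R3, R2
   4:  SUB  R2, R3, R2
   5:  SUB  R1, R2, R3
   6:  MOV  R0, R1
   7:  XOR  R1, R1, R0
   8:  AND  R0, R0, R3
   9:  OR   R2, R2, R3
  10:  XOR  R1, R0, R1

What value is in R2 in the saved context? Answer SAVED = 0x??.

after  0: R0=0xad R1=0x13 R2=0x06 R3=0xfd  N=1 Z=0
after  1: R0=0xad R1=0xee R2=0x06 R3=0xfd  N=1 Z=0
after  2: R0=0xad R1=0xee R2=0x04 R3=0xfd  N=0 Z=0
after  3: R0=0xad R1=0xee R2=0x01 R3=0xfd  N=0 Z=0
after  4: R0=0xad R1=0xee R2=0xfc R3=0xfd  N=1 Z=0
-- IRQ taken; context saved, return-PC = 5 --

SAVED = 0xfc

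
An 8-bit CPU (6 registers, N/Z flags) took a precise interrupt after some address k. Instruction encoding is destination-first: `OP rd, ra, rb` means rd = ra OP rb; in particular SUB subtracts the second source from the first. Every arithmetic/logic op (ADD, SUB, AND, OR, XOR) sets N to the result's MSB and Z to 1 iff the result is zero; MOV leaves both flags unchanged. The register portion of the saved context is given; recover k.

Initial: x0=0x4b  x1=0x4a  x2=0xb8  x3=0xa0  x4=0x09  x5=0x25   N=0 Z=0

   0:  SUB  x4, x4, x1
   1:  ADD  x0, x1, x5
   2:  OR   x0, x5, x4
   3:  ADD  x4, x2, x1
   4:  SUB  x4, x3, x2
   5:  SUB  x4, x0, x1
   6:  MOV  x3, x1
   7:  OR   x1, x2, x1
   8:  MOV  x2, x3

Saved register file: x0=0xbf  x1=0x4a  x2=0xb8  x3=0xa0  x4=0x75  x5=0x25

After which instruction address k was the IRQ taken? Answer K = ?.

K = 5

after  0: x0=0x4b x1=0x4a x2=0xb8 x3=0xa0 x4=0xbf x5=0x25  N=1 Z=0
after  1: x0=0x6f x1=0x4a x2=0xb8 x3=0xa0 x4=0xbf x5=0x25  N=0 Z=0
after  2: x0=0xbf x1=0x4a x2=0xb8 x3=0xa0 x4=0xbf x5=0x25  N=1 Z=0
after  3: x0=0xbf x1=0x4a x2=0xb8 x3=0xa0 x4=0x02 x5=0x25  N=0 Z=0
after  4: x0=0xbf x1=0x4a x2=0xb8 x3=0xa0 x4=0xe8 x5=0x25  N=1 Z=0
after  5: x0=0xbf x1=0x4a x2=0xb8 x3=0xa0 x4=0x75 x5=0x25  N=0 Z=0
-- IRQ taken; context saved, return-PC = 6 --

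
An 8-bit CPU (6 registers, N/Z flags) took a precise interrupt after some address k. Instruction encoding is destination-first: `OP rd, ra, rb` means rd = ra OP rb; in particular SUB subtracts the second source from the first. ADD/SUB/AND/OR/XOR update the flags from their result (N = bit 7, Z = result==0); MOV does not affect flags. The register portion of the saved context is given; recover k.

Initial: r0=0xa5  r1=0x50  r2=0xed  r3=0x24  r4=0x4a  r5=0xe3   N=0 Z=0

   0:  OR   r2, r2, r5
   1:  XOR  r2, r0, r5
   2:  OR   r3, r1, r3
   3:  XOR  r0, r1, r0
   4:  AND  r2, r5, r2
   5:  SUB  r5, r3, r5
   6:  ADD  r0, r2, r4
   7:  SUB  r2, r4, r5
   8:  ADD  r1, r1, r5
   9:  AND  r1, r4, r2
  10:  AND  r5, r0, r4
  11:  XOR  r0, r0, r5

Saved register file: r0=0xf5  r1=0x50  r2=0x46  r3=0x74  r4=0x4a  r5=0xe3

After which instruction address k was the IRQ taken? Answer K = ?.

K = 3

after  0: r0=0xa5 r1=0x50 r2=0xef r3=0x24 r4=0x4a r5=0xe3  N=1 Z=0
after  1: r0=0xa5 r1=0x50 r2=0x46 r3=0x24 r4=0x4a r5=0xe3  N=0 Z=0
after  2: r0=0xa5 r1=0x50 r2=0x46 r3=0x74 r4=0x4a r5=0xe3  N=0 Z=0
after  3: r0=0xf5 r1=0x50 r2=0x46 r3=0x74 r4=0x4a r5=0xe3  N=1 Z=0
-- IRQ taken; context saved, return-PC = 4 --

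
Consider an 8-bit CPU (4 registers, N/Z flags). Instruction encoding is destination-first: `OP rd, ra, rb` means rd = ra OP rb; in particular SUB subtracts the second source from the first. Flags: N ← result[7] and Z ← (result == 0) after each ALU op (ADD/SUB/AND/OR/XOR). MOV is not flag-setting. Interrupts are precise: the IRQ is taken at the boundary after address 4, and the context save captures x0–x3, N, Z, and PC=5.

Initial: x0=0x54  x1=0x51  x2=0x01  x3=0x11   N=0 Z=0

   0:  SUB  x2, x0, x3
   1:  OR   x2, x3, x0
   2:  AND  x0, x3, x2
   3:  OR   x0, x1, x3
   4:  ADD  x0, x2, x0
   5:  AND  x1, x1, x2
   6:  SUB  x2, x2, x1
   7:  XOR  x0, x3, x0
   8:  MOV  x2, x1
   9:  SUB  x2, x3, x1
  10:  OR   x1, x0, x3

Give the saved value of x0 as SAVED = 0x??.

after  0: x0=0x54 x1=0x51 x2=0x43 x3=0x11  N=0 Z=0
after  1: x0=0x54 x1=0x51 x2=0x55 x3=0x11  N=0 Z=0
after  2: x0=0x11 x1=0x51 x2=0x55 x3=0x11  N=0 Z=0
after  3: x0=0x51 x1=0x51 x2=0x55 x3=0x11  N=0 Z=0
after  4: x0=0xa6 x1=0x51 x2=0x55 x3=0x11  N=1 Z=0
-- IRQ taken; context saved, return-PC = 5 --

SAVED = 0xa6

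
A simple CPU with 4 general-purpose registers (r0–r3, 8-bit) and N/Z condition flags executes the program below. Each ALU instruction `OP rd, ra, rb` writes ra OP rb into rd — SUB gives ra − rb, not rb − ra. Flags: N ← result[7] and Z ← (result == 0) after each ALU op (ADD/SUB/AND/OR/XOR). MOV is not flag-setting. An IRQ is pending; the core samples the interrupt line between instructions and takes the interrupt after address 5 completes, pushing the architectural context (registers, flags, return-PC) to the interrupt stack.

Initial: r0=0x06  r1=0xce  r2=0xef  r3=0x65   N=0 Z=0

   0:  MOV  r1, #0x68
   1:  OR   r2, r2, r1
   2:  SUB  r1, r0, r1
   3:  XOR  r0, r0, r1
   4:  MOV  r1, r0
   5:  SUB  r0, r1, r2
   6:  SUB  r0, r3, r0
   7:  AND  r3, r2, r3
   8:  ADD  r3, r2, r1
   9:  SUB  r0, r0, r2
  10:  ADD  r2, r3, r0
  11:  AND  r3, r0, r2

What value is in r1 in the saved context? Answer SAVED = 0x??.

after  0: r0=0x06 r1=0x68 r2=0xef r3=0x65  N=0 Z=0
after  1: r0=0x06 r1=0x68 r2=0xef r3=0x65  N=1 Z=0
after  2: r0=0x06 r1=0x9e r2=0xef r3=0x65  N=1 Z=0
after  3: r0=0x98 r1=0x9e r2=0xef r3=0x65  N=1 Z=0
after  4: r0=0x98 r1=0x98 r2=0xef r3=0x65  N=1 Z=0
after  5: r0=0xa9 r1=0x98 r2=0xef r3=0x65  N=1 Z=0
-- IRQ taken; context saved, return-PC = 6 --

SAVED = 0x98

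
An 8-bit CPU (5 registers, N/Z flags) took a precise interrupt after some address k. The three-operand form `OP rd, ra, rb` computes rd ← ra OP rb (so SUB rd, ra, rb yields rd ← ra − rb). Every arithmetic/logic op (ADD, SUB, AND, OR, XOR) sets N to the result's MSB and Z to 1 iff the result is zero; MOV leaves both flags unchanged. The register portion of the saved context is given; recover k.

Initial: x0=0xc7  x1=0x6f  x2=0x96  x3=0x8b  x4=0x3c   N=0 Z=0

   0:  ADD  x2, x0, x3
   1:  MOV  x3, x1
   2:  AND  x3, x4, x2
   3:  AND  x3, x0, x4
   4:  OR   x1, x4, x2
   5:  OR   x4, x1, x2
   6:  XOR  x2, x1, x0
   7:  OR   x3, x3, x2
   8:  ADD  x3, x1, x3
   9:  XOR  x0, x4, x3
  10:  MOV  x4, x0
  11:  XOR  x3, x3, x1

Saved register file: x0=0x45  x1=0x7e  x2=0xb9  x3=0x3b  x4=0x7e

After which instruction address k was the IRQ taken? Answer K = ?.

K = 9

after  0: x0=0xc7 x1=0x6f x2=0x52 x3=0x8b x4=0x3c  N=0 Z=0
after  1: x0=0xc7 x1=0x6f x2=0x52 x3=0x6f x4=0x3c  N=0 Z=0
after  2: x0=0xc7 x1=0x6f x2=0x52 x3=0x10 x4=0x3c  N=0 Z=0
after  3: x0=0xc7 x1=0x6f x2=0x52 x3=0x04 x4=0x3c  N=0 Z=0
after  4: x0=0xc7 x1=0x7e x2=0x52 x3=0x04 x4=0x3c  N=0 Z=0
after  5: x0=0xc7 x1=0x7e x2=0x52 x3=0x04 x4=0x7e  N=0 Z=0
after  6: x0=0xc7 x1=0x7e x2=0xb9 x3=0x04 x4=0x7e  N=1 Z=0
after  7: x0=0xc7 x1=0x7e x2=0xb9 x3=0xbd x4=0x7e  N=1 Z=0
after  8: x0=0xc7 x1=0x7e x2=0xb9 x3=0x3b x4=0x7e  N=0 Z=0
after  9: x0=0x45 x1=0x7e x2=0xb9 x3=0x3b x4=0x7e  N=0 Z=0
-- IRQ taken; context saved, return-PC = 10 --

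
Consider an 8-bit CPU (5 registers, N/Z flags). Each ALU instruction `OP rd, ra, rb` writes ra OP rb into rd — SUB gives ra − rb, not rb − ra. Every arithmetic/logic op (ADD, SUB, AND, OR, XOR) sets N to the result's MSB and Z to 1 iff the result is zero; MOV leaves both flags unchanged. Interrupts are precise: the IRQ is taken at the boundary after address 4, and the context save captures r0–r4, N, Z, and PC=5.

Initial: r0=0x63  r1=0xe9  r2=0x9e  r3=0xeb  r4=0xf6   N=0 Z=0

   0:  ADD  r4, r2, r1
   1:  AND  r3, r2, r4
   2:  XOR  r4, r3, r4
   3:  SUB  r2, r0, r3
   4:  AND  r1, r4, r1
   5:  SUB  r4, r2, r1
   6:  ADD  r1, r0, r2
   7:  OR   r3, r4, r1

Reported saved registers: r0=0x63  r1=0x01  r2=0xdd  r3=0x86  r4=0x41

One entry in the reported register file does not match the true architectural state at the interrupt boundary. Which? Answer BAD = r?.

BAD = r4

after  0: r0=0x63 r1=0xe9 r2=0x9e r3=0xeb r4=0x87  N=1 Z=0
after  1: r0=0x63 r1=0xe9 r2=0x9e r3=0x86 r4=0x87  N=1 Z=0
after  2: r0=0x63 r1=0xe9 r2=0x9e r3=0x86 r4=0x01  N=0 Z=0
after  3: r0=0x63 r1=0xe9 r2=0xdd r3=0x86 r4=0x01  N=1 Z=0
after  4: r0=0x63 r1=0x01 r2=0xdd r3=0x86 r4=0x01  N=0 Z=0
-- IRQ taken; context saved, return-PC = 5 --
mismatch: r4: reported 0x41 vs actual 0x01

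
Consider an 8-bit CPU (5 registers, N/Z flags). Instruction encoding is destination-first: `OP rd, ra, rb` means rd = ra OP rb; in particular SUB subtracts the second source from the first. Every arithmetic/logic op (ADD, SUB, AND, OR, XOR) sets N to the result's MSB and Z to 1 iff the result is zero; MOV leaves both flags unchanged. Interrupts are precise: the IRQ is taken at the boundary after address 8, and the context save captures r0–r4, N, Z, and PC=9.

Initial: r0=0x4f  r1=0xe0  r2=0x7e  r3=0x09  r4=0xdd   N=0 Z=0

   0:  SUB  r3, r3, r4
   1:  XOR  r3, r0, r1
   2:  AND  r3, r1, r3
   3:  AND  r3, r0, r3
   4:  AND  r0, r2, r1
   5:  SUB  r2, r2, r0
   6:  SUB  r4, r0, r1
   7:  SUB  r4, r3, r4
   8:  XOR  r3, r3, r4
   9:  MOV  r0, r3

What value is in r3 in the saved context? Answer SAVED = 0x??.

SAVED = 0x80

after  0: r0=0x4f r1=0xe0 r2=0x7e r3=0x2c r4=0xdd  N=0 Z=0
after  1: r0=0x4f r1=0xe0 r2=0x7e r3=0xaf r4=0xdd  N=1 Z=0
after  2: r0=0x4f r1=0xe0 r2=0x7e r3=0xa0 r4=0xdd  N=1 Z=0
after  3: r0=0x4f r1=0xe0 r2=0x7e r3=0x00 r4=0xdd  N=0 Z=1
after  4: r0=0x60 r1=0xe0 r2=0x7e r3=0x00 r4=0xdd  N=0 Z=0
after  5: r0=0x60 r1=0xe0 r2=0x1e r3=0x00 r4=0xdd  N=0 Z=0
after  6: r0=0x60 r1=0xe0 r2=0x1e r3=0x00 r4=0x80  N=1 Z=0
after  7: r0=0x60 r1=0xe0 r2=0x1e r3=0x00 r4=0x80  N=1 Z=0
after  8: r0=0x60 r1=0xe0 r2=0x1e r3=0x80 r4=0x80  N=1 Z=0
-- IRQ taken; context saved, return-PC = 9 --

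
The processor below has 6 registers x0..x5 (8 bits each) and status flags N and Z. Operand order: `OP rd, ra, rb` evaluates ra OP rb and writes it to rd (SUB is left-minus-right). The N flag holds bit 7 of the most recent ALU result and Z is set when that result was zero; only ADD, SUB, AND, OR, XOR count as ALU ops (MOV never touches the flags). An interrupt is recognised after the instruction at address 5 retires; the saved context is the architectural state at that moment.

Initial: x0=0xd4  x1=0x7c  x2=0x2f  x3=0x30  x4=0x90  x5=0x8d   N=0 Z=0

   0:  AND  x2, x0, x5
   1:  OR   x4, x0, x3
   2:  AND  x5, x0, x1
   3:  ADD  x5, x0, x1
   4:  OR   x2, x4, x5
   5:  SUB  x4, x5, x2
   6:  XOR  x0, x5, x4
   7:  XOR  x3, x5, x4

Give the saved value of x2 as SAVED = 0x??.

after  0: x0=0xd4 x1=0x7c x2=0x84 x3=0x30 x4=0x90 x5=0x8d  N=1 Z=0
after  1: x0=0xd4 x1=0x7c x2=0x84 x3=0x30 x4=0xf4 x5=0x8d  N=1 Z=0
after  2: x0=0xd4 x1=0x7c x2=0x84 x3=0x30 x4=0xf4 x5=0x54  N=0 Z=0
after  3: x0=0xd4 x1=0x7c x2=0x84 x3=0x30 x4=0xf4 x5=0x50  N=0 Z=0
after  4: x0=0xd4 x1=0x7c x2=0xf4 x3=0x30 x4=0xf4 x5=0x50  N=1 Z=0
after  5: x0=0xd4 x1=0x7c x2=0xf4 x3=0x30 x4=0x5c x5=0x50  N=0 Z=0
-- IRQ taken; context saved, return-PC = 6 --

SAVED = 0xf4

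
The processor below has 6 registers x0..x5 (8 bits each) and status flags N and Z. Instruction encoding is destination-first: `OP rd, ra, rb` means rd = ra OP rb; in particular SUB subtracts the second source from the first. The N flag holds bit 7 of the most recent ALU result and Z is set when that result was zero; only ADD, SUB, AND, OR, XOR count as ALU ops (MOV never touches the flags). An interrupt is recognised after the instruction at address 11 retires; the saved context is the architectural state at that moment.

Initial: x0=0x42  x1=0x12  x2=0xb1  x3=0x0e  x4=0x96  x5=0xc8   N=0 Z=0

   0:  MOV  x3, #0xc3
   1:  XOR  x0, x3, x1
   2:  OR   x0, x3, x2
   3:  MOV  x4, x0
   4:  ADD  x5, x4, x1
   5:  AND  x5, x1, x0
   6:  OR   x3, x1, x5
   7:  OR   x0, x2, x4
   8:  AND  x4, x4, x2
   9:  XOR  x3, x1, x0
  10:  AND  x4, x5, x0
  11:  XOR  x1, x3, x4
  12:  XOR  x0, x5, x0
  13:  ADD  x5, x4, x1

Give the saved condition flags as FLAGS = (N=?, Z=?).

FLAGS = (N=1, Z=0)

after  0: x0=0x42 x1=0x12 x2=0xb1 x3=0xc3 x4=0x96 x5=0xc8  N=0 Z=0
after  1: x0=0xd1 x1=0x12 x2=0xb1 x3=0xc3 x4=0x96 x5=0xc8  N=1 Z=0
after  2: x0=0xf3 x1=0x12 x2=0xb1 x3=0xc3 x4=0x96 x5=0xc8  N=1 Z=0
after  3: x0=0xf3 x1=0x12 x2=0xb1 x3=0xc3 x4=0xf3 x5=0xc8  N=1 Z=0
after  4: x0=0xf3 x1=0x12 x2=0xb1 x3=0xc3 x4=0xf3 x5=0x05  N=0 Z=0
after  5: x0=0xf3 x1=0x12 x2=0xb1 x3=0xc3 x4=0xf3 x5=0x12  N=0 Z=0
after  6: x0=0xf3 x1=0x12 x2=0xb1 x3=0x12 x4=0xf3 x5=0x12  N=0 Z=0
after  7: x0=0xf3 x1=0x12 x2=0xb1 x3=0x12 x4=0xf3 x5=0x12  N=1 Z=0
after  8: x0=0xf3 x1=0x12 x2=0xb1 x3=0x12 x4=0xb1 x5=0x12  N=1 Z=0
after  9: x0=0xf3 x1=0x12 x2=0xb1 x3=0xe1 x4=0xb1 x5=0x12  N=1 Z=0
after 10: x0=0xf3 x1=0x12 x2=0xb1 x3=0xe1 x4=0x12 x5=0x12  N=0 Z=0
after 11: x0=0xf3 x1=0xf3 x2=0xb1 x3=0xe1 x4=0x12 x5=0x12  N=1 Z=0
-- IRQ taken; context saved, return-PC = 12 --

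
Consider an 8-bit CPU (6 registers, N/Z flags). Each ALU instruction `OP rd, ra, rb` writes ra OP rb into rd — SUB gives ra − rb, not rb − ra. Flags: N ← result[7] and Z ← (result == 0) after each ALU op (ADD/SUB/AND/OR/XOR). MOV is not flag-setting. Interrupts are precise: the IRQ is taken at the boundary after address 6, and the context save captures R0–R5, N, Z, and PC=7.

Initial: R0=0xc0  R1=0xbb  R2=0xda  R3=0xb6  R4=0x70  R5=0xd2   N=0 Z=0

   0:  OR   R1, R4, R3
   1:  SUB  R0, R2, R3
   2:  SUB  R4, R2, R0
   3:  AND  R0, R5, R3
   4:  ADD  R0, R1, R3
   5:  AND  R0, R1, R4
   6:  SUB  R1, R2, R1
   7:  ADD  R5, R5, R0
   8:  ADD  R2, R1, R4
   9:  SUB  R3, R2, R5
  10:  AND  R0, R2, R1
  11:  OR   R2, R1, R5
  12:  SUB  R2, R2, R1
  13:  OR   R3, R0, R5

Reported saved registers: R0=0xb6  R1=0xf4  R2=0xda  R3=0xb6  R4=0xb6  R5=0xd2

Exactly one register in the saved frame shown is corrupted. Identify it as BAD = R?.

after  0: R0=0xc0 R1=0xf6 R2=0xda R3=0xb6 R4=0x70 R5=0xd2  N=1 Z=0
after  1: R0=0x24 R1=0xf6 R2=0xda R3=0xb6 R4=0x70 R5=0xd2  N=0 Z=0
after  2: R0=0x24 R1=0xf6 R2=0xda R3=0xb6 R4=0xb6 R5=0xd2  N=1 Z=0
after  3: R0=0x92 R1=0xf6 R2=0xda R3=0xb6 R4=0xb6 R5=0xd2  N=1 Z=0
after  4: R0=0xac R1=0xf6 R2=0xda R3=0xb6 R4=0xb6 R5=0xd2  N=1 Z=0
after  5: R0=0xb6 R1=0xf6 R2=0xda R3=0xb6 R4=0xb6 R5=0xd2  N=1 Z=0
after  6: R0=0xb6 R1=0xe4 R2=0xda R3=0xb6 R4=0xb6 R5=0xd2  N=1 Z=0
-- IRQ taken; context saved, return-PC = 7 --
mismatch: R1: reported 0xf4 vs actual 0xe4

BAD = R1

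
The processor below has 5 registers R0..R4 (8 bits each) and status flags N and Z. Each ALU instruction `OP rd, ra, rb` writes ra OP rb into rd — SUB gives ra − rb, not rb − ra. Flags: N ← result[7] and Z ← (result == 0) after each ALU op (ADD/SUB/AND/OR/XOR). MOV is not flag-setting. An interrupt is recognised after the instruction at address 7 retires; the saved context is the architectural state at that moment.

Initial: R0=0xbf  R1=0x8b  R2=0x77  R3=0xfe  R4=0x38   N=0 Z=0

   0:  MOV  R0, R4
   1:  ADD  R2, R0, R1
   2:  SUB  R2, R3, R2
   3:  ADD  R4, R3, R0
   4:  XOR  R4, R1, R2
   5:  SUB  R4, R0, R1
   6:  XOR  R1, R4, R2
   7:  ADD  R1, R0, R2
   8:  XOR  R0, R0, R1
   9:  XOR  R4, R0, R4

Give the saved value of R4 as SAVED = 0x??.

after  0: R0=0x38 R1=0x8b R2=0x77 R3=0xfe R4=0x38  N=0 Z=0
after  1: R0=0x38 R1=0x8b R2=0xc3 R3=0xfe R4=0x38  N=1 Z=0
after  2: R0=0x38 R1=0x8b R2=0x3b R3=0xfe R4=0x38  N=0 Z=0
after  3: R0=0x38 R1=0x8b R2=0x3b R3=0xfe R4=0x36  N=0 Z=0
after  4: R0=0x38 R1=0x8b R2=0x3b R3=0xfe R4=0xb0  N=1 Z=0
after  5: R0=0x38 R1=0x8b R2=0x3b R3=0xfe R4=0xad  N=1 Z=0
after  6: R0=0x38 R1=0x96 R2=0x3b R3=0xfe R4=0xad  N=1 Z=0
after  7: R0=0x38 R1=0x73 R2=0x3b R3=0xfe R4=0xad  N=0 Z=0
-- IRQ taken; context saved, return-PC = 8 --

SAVED = 0xad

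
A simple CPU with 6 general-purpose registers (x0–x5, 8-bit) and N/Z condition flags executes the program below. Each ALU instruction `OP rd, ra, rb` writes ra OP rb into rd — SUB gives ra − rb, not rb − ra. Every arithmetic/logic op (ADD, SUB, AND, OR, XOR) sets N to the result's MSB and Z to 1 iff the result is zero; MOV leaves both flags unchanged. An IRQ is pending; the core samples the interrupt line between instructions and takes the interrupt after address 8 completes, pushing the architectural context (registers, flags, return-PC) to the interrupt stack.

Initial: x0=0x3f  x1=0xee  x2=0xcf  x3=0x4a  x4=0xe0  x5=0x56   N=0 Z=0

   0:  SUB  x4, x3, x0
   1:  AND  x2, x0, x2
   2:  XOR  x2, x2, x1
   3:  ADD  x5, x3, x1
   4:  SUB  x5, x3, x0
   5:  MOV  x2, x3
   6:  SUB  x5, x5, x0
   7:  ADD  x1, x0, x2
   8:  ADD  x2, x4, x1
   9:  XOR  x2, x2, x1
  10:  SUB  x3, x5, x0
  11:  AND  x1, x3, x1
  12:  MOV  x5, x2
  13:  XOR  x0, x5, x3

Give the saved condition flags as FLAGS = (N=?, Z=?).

FLAGS = (N=1, Z=0)

after  0: x0=0x3f x1=0xee x2=0xcf x3=0x4a x4=0x0b x5=0x56  N=0 Z=0
after  1: x0=0x3f x1=0xee x2=0x0f x3=0x4a x4=0x0b x5=0x56  N=0 Z=0
after  2: x0=0x3f x1=0xee x2=0xe1 x3=0x4a x4=0x0b x5=0x56  N=1 Z=0
after  3: x0=0x3f x1=0xee x2=0xe1 x3=0x4a x4=0x0b x5=0x38  N=0 Z=0
after  4: x0=0x3f x1=0xee x2=0xe1 x3=0x4a x4=0x0b x5=0x0b  N=0 Z=0
after  5: x0=0x3f x1=0xee x2=0x4a x3=0x4a x4=0x0b x5=0x0b  N=0 Z=0
after  6: x0=0x3f x1=0xee x2=0x4a x3=0x4a x4=0x0b x5=0xcc  N=1 Z=0
after  7: x0=0x3f x1=0x89 x2=0x4a x3=0x4a x4=0x0b x5=0xcc  N=1 Z=0
after  8: x0=0x3f x1=0x89 x2=0x94 x3=0x4a x4=0x0b x5=0xcc  N=1 Z=0
-- IRQ taken; context saved, return-PC = 9 --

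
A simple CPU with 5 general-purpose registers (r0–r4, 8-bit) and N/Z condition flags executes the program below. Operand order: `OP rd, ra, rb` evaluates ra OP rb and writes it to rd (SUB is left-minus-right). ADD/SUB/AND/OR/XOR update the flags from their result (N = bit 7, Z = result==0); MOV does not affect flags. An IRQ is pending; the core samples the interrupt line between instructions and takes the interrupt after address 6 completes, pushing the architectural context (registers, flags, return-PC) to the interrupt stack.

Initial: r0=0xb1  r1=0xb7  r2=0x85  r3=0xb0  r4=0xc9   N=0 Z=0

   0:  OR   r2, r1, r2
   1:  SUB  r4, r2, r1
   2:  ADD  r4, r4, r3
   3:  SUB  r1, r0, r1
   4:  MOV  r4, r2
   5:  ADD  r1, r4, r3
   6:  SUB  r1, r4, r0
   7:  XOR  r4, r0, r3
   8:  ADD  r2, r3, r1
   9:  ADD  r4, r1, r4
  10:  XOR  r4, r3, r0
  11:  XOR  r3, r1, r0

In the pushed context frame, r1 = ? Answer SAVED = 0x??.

SAVED = 0x06

after  0: r0=0xb1 r1=0xb7 r2=0xb7 r3=0xb0 r4=0xc9  N=1 Z=0
after  1: r0=0xb1 r1=0xb7 r2=0xb7 r3=0xb0 r4=0x00  N=0 Z=1
after  2: r0=0xb1 r1=0xb7 r2=0xb7 r3=0xb0 r4=0xb0  N=1 Z=0
after  3: r0=0xb1 r1=0xfa r2=0xb7 r3=0xb0 r4=0xb0  N=1 Z=0
after  4: r0=0xb1 r1=0xfa r2=0xb7 r3=0xb0 r4=0xb7  N=1 Z=0
after  5: r0=0xb1 r1=0x67 r2=0xb7 r3=0xb0 r4=0xb7  N=0 Z=0
after  6: r0=0xb1 r1=0x06 r2=0xb7 r3=0xb0 r4=0xb7  N=0 Z=0
-- IRQ taken; context saved, return-PC = 7 --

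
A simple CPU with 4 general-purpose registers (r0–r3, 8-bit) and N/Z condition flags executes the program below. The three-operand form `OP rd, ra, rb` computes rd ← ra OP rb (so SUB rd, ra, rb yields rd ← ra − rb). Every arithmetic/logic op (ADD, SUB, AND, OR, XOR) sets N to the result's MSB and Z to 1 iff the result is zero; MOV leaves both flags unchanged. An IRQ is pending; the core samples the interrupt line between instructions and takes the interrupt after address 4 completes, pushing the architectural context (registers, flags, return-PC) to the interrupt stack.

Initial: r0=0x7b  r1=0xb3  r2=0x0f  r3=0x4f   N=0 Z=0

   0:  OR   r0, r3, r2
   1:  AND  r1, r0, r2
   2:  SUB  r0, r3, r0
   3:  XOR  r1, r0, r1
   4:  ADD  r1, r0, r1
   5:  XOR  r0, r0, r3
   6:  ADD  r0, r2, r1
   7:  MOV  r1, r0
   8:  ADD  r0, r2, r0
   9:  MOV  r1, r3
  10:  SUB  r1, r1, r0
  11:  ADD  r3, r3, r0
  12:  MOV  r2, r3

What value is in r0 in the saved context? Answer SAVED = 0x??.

SAVED = 0x00

after  0: r0=0x4f r1=0xb3 r2=0x0f r3=0x4f  N=0 Z=0
after  1: r0=0x4f r1=0x0f r2=0x0f r3=0x4f  N=0 Z=0
after  2: r0=0x00 r1=0x0f r2=0x0f r3=0x4f  N=0 Z=1
after  3: r0=0x00 r1=0x0f r2=0x0f r3=0x4f  N=0 Z=0
after  4: r0=0x00 r1=0x0f r2=0x0f r3=0x4f  N=0 Z=0
-- IRQ taken; context saved, return-PC = 5 --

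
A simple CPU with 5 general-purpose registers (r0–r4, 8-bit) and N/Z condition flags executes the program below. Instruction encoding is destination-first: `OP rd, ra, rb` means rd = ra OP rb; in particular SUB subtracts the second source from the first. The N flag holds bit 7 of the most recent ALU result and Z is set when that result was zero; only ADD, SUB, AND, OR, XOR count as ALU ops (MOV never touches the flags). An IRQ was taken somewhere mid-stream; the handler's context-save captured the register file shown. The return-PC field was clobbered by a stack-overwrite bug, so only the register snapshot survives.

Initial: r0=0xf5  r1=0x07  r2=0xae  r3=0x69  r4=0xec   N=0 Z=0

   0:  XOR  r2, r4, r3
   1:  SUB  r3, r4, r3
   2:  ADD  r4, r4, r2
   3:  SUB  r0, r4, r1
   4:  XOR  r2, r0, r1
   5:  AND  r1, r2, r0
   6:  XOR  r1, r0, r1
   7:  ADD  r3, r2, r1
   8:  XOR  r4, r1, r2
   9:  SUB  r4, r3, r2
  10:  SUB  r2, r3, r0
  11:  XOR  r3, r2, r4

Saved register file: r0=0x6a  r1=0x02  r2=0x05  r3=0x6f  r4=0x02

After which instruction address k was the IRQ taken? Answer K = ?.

after  0: r0=0xf5 r1=0x07 r2=0x85 r3=0x69 r4=0xec  N=1 Z=0
after  1: r0=0xf5 r1=0x07 r2=0x85 r3=0x83 r4=0xec  N=1 Z=0
after  2: r0=0xf5 r1=0x07 r2=0x85 r3=0x83 r4=0x71  N=0 Z=0
after  3: r0=0x6a r1=0x07 r2=0x85 r3=0x83 r4=0x71  N=0 Z=0
after  4: r0=0x6a r1=0x07 r2=0x6d r3=0x83 r4=0x71  N=0 Z=0
after  5: r0=0x6a r1=0x68 r2=0x6d r3=0x83 r4=0x71  N=0 Z=0
after  6: r0=0x6a r1=0x02 r2=0x6d r3=0x83 r4=0x71  N=0 Z=0
after  7: r0=0x6a r1=0x02 r2=0x6d r3=0x6f r4=0x71  N=0 Z=0
after  8: r0=0x6a r1=0x02 r2=0x6d r3=0x6f r4=0x6f  N=0 Z=0
after  9: r0=0x6a r1=0x02 r2=0x6d r3=0x6f r4=0x02  N=0 Z=0
after 10: r0=0x6a r1=0x02 r2=0x05 r3=0x6f r4=0x02  N=0 Z=0
-- IRQ taken; context saved, return-PC = 11 --

K = 10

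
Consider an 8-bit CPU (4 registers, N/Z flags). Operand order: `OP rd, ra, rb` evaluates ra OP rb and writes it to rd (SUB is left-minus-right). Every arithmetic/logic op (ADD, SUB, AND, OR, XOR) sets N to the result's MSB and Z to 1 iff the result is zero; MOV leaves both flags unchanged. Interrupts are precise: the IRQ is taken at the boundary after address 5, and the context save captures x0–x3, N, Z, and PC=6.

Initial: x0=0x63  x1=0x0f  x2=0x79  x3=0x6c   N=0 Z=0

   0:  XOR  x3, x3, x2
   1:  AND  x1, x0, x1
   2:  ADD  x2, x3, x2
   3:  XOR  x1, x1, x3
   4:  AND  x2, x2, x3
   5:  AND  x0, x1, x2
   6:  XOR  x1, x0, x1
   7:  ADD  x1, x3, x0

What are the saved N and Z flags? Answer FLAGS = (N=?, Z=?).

after  0: x0=0x63 x1=0x0f x2=0x79 x3=0x15  N=0 Z=0
after  1: x0=0x63 x1=0x03 x2=0x79 x3=0x15  N=0 Z=0
after  2: x0=0x63 x1=0x03 x2=0x8e x3=0x15  N=1 Z=0
after  3: x0=0x63 x1=0x16 x2=0x8e x3=0x15  N=0 Z=0
after  4: x0=0x63 x1=0x16 x2=0x04 x3=0x15  N=0 Z=0
after  5: x0=0x04 x1=0x16 x2=0x04 x3=0x15  N=0 Z=0
-- IRQ taken; context saved, return-PC = 6 --

FLAGS = (N=0, Z=0)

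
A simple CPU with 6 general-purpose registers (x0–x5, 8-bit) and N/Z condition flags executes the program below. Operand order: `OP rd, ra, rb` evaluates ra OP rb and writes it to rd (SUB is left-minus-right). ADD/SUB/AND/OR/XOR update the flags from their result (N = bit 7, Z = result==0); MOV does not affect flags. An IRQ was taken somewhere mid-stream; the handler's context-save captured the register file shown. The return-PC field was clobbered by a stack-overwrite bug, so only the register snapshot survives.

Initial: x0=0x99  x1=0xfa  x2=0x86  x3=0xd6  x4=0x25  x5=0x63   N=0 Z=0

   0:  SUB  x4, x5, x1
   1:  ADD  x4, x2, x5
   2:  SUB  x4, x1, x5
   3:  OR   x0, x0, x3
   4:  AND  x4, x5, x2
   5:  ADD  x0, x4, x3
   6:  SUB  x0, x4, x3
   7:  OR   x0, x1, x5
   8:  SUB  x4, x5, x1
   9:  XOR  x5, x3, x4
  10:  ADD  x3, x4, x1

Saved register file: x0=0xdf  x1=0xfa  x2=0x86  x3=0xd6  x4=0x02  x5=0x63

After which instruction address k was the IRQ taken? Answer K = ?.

after  0: x0=0x99 x1=0xfa x2=0x86 x3=0xd6 x4=0x69 x5=0x63  N=0 Z=0
after  1: x0=0x99 x1=0xfa x2=0x86 x3=0xd6 x4=0xe9 x5=0x63  N=1 Z=0
after  2: x0=0x99 x1=0xfa x2=0x86 x3=0xd6 x4=0x97 x5=0x63  N=1 Z=0
after  3: x0=0xdf x1=0xfa x2=0x86 x3=0xd6 x4=0x97 x5=0x63  N=1 Z=0
after  4: x0=0xdf x1=0xfa x2=0x86 x3=0xd6 x4=0x02 x5=0x63  N=0 Z=0
-- IRQ taken; context saved, return-PC = 5 --

K = 4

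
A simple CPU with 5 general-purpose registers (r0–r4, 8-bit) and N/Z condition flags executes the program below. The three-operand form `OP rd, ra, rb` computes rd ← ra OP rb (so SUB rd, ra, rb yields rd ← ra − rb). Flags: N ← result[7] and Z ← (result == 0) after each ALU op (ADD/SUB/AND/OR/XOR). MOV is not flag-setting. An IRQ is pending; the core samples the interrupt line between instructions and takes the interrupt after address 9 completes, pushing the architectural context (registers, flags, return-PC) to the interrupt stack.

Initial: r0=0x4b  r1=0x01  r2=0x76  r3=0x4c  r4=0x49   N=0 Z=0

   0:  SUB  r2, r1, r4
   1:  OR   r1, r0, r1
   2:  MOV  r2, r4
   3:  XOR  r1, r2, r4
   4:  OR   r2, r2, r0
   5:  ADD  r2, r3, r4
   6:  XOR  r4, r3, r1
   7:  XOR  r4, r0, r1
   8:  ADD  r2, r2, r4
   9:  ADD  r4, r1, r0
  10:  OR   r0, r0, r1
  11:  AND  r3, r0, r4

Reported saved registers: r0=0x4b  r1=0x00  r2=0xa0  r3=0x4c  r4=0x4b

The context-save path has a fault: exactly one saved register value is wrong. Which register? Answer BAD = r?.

BAD = r2

after  0: r0=0x4b r1=0x01 r2=0xb8 r3=0x4c r4=0x49  N=1 Z=0
after  1: r0=0x4b r1=0x4b r2=0xb8 r3=0x4c r4=0x49  N=0 Z=0
after  2: r0=0x4b r1=0x4b r2=0x49 r3=0x4c r4=0x49  N=0 Z=0
after  3: r0=0x4b r1=0x00 r2=0x49 r3=0x4c r4=0x49  N=0 Z=1
after  4: r0=0x4b r1=0x00 r2=0x4b r3=0x4c r4=0x49  N=0 Z=0
after  5: r0=0x4b r1=0x00 r2=0x95 r3=0x4c r4=0x49  N=1 Z=0
after  6: r0=0x4b r1=0x00 r2=0x95 r3=0x4c r4=0x4c  N=0 Z=0
after  7: r0=0x4b r1=0x00 r2=0x95 r3=0x4c r4=0x4b  N=0 Z=0
after  8: r0=0x4b r1=0x00 r2=0xe0 r3=0x4c r4=0x4b  N=1 Z=0
after  9: r0=0x4b r1=0x00 r2=0xe0 r3=0x4c r4=0x4b  N=0 Z=0
-- IRQ taken; context saved, return-PC = 10 --
mismatch: r2: reported 0xa0 vs actual 0xe0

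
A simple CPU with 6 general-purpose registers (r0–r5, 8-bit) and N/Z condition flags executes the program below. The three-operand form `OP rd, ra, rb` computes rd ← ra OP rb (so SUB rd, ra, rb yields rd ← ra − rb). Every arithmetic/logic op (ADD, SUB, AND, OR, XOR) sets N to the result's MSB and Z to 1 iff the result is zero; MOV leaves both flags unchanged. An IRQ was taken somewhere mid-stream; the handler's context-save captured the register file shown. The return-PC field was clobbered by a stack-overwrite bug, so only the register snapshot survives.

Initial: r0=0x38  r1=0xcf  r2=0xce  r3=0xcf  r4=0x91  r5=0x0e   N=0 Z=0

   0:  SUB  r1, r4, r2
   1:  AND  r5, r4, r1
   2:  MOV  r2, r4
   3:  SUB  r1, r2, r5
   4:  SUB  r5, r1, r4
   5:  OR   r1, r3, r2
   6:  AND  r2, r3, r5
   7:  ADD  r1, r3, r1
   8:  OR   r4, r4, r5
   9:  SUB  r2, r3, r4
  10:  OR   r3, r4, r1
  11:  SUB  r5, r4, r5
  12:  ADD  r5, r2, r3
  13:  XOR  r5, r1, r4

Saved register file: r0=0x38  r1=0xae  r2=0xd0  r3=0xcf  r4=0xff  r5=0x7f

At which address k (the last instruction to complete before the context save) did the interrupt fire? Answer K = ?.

K = 9

after  0: r0=0x38 r1=0xc3 r2=0xce r3=0xcf r4=0x91 r5=0x0e  N=1 Z=0
after  1: r0=0x38 r1=0xc3 r2=0xce r3=0xcf r4=0x91 r5=0x81  N=1 Z=0
after  2: r0=0x38 r1=0xc3 r2=0x91 r3=0xcf r4=0x91 r5=0x81  N=1 Z=0
after  3: r0=0x38 r1=0x10 r2=0x91 r3=0xcf r4=0x91 r5=0x81  N=0 Z=0
after  4: r0=0x38 r1=0x10 r2=0x91 r3=0xcf r4=0x91 r5=0x7f  N=0 Z=0
after  5: r0=0x38 r1=0xdf r2=0x91 r3=0xcf r4=0x91 r5=0x7f  N=1 Z=0
after  6: r0=0x38 r1=0xdf r2=0x4f r3=0xcf r4=0x91 r5=0x7f  N=0 Z=0
after  7: r0=0x38 r1=0xae r2=0x4f r3=0xcf r4=0x91 r5=0x7f  N=1 Z=0
after  8: r0=0x38 r1=0xae r2=0x4f r3=0xcf r4=0xff r5=0x7f  N=1 Z=0
after  9: r0=0x38 r1=0xae r2=0xd0 r3=0xcf r4=0xff r5=0x7f  N=1 Z=0
-- IRQ taken; context saved, return-PC = 10 --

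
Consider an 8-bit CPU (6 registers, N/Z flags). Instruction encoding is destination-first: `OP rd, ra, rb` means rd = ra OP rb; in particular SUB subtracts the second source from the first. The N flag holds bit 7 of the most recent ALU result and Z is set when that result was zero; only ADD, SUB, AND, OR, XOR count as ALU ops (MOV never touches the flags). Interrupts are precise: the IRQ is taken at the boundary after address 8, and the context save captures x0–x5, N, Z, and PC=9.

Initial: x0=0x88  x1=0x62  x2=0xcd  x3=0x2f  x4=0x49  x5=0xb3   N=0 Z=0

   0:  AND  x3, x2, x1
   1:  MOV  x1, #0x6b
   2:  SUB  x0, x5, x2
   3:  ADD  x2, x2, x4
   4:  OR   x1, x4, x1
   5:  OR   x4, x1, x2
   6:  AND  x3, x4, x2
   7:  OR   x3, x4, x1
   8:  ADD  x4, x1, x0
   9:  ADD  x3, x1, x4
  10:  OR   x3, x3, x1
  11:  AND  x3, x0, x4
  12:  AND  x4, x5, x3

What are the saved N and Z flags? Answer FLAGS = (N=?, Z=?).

after  0: x0=0x88 x1=0x62 x2=0xcd x3=0x40 x4=0x49 x5=0xb3  N=0 Z=0
after  1: x0=0x88 x1=0x6b x2=0xcd x3=0x40 x4=0x49 x5=0xb3  N=0 Z=0
after  2: x0=0xe6 x1=0x6b x2=0xcd x3=0x40 x4=0x49 x5=0xb3  N=1 Z=0
after  3: x0=0xe6 x1=0x6b x2=0x16 x3=0x40 x4=0x49 x5=0xb3  N=0 Z=0
after  4: x0=0xe6 x1=0x6b x2=0x16 x3=0x40 x4=0x49 x5=0xb3  N=0 Z=0
after  5: x0=0xe6 x1=0x6b x2=0x16 x3=0x40 x4=0x7f x5=0xb3  N=0 Z=0
after  6: x0=0xe6 x1=0x6b x2=0x16 x3=0x16 x4=0x7f x5=0xb3  N=0 Z=0
after  7: x0=0xe6 x1=0x6b x2=0x16 x3=0x7f x4=0x7f x5=0xb3  N=0 Z=0
after  8: x0=0xe6 x1=0x6b x2=0x16 x3=0x7f x4=0x51 x5=0xb3  N=0 Z=0
-- IRQ taken; context saved, return-PC = 9 --

FLAGS = (N=0, Z=0)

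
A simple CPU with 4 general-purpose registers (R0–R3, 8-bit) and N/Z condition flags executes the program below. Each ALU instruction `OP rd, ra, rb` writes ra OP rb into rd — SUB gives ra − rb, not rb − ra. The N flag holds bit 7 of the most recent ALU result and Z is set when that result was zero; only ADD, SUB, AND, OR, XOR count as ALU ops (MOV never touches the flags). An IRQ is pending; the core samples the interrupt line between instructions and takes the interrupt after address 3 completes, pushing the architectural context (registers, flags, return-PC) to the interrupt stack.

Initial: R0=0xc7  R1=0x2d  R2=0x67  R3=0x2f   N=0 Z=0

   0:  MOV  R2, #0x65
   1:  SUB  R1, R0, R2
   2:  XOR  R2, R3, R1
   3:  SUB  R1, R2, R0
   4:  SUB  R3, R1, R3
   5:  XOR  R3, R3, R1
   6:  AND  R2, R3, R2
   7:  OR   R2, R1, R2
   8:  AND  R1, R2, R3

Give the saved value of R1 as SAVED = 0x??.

after  0: R0=0xc7 R1=0x2d R2=0x65 R3=0x2f  N=0 Z=0
after  1: R0=0xc7 R1=0x62 R2=0x65 R3=0x2f  N=0 Z=0
after  2: R0=0xc7 R1=0x62 R2=0x4d R3=0x2f  N=0 Z=0
after  3: R0=0xc7 R1=0x86 R2=0x4d R3=0x2f  N=1 Z=0
-- IRQ taken; context saved, return-PC = 4 --

SAVED = 0x86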